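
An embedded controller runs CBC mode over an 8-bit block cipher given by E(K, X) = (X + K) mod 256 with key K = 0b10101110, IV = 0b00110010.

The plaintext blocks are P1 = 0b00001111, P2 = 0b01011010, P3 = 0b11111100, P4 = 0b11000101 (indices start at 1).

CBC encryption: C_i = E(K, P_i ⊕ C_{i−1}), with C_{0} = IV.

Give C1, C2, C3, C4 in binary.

C1: P1 ⊕ 0b00110010 = 0b00111101; E(K, 0b00111101) = 0b11101011.
C2: P2 ⊕ 0b11101011 = 0b10110001; E(K, 0b10110001) = 0b01011111.
C3: P3 ⊕ 0b01011111 = 0b10100011; E(K, 0b10100011) = 0b01010001.
C4: P4 ⊕ 0b01010001 = 0b10010100; E(K, 0b10010100) = 0b01000010.

C1 = 0b11101011, C2 = 0b01011111, C3 = 0b01010001, C4 = 0b01000010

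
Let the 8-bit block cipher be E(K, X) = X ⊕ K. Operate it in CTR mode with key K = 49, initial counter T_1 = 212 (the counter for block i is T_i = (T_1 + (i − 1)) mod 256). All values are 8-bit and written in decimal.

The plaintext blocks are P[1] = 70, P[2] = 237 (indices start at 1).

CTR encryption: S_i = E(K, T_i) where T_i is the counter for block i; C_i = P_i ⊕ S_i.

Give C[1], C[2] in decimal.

C[1]: T = 212, S = E(K, T) = 229; 70 ⊕ 229 = 163.
C[2]: T = 213, S = E(K, T) = 228; 237 ⊕ 228 = 9.

C[1] = 163, C[2] = 9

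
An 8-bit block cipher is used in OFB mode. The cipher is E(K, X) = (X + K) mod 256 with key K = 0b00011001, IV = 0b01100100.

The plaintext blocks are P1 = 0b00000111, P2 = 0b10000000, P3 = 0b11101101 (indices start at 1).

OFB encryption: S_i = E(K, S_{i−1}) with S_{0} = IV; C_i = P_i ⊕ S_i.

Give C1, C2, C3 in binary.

C1 = 0b01111010, C2 = 0b00010110, C3 = 0b01000010

C1: S = E(K, 0b01100100) = 0b01111101; 0b00000111 ⊕ 0b01111101 = 0b01111010.
C2: S = E(K, 0b01111101) = 0b10010110; 0b10000000 ⊕ 0b10010110 = 0b00010110.
C3: S = E(K, 0b10010110) = 0b10101111; 0b11101101 ⊕ 0b10101111 = 0b01000010.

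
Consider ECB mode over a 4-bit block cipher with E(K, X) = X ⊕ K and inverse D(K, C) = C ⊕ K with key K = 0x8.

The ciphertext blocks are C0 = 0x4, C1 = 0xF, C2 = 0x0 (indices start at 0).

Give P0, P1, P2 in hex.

P0 = 0xC, P1 = 0x7, P2 = 0x8

ECB decryption: P_i = D(K, C_i).
P0: D(K, 0x4) = 0xC.
P1: D(K, 0xF) = 0x7.
P2: D(K, 0x0) = 0x8.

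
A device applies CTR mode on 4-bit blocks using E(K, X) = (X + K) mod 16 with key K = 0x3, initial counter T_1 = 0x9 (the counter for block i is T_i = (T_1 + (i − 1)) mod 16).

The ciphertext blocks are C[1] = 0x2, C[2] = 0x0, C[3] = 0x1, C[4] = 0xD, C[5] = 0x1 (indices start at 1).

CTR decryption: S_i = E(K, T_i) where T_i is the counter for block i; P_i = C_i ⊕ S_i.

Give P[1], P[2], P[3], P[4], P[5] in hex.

P[1] = 0xE, P[2] = 0xD, P[3] = 0xF, P[4] = 0x2, P[5] = 0x1

P[1]: T = 0x9, S = E(K, T) = 0xC; 0x2 ⊕ 0xC = 0xE.
P[2]: T = 0xA, S = E(K, T) = 0xD; 0x0 ⊕ 0xD = 0xD.
P[3]: T = 0xB, S = E(K, T) = 0xE; 0x1 ⊕ 0xE = 0xF.
P[4]: T = 0xC, S = E(K, T) = 0xF; 0xD ⊕ 0xF = 0x2.
P[5]: T = 0xD, S = E(K, T) = 0x0; 0x1 ⊕ 0x0 = 0x1.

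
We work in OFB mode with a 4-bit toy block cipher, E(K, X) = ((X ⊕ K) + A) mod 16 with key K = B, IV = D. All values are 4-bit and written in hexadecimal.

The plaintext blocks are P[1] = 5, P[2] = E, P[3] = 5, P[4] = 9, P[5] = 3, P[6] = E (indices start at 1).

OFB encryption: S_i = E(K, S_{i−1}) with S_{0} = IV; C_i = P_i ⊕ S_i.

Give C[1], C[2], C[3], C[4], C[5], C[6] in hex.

C[1] = 5, C[2] = B, C[3] = D, C[4] = 4, C[5] = 3, C[6] = B

C[1]: S = E(K, D) = 0; 5 ⊕ 0 = 5.
C[2]: S = E(K, 0) = 5; E ⊕ 5 = B.
C[3]: S = E(K, 5) = 8; 5 ⊕ 8 = D.
C[4]: S = E(K, 8) = D; 9 ⊕ D = 4.
C[5]: S = E(K, D) = 0; 3 ⊕ 0 = 3.
C[6]: S = E(K, 0) = 5; E ⊕ 5 = B.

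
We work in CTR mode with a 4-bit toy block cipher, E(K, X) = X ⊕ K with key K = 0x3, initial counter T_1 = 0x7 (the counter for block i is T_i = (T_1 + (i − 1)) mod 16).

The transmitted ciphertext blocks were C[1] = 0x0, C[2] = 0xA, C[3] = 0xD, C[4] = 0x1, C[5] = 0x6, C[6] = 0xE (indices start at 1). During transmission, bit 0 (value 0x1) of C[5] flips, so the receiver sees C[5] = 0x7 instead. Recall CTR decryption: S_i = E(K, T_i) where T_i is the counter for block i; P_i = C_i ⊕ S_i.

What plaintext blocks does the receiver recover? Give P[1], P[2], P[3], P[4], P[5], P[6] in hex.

Only C[5] changed, to 0x7. In CTR, a change in C_i flips the same bit in P_i only; the keystream is unaffected. Decrypting the received ciphertext:
P[1]: T = 0x7, S = E(K, T) = 0x4; 0x0 ⊕ 0x4 = 0x4.
P[2]: T = 0x8, S = E(K, T) = 0xB; 0xA ⊕ 0xB = 0x1.
P[3]: T = 0x9, S = E(K, T) = 0xA; 0xD ⊕ 0xA = 0x7.
P[4]: T = 0xA, S = E(K, T) = 0x9; 0x1 ⊕ 0x9 = 0x8.
P[5]: T = 0xB, S = E(K, T) = 0x8; 0x7 ⊕ 0x8 = 0xF.
P[6]: T = 0xC, S = E(K, T) = 0xF; 0xE ⊕ 0xF = 0x1.
Blocks that differ from the original plaintext: P[5].

P[1] = 0x4, P[2] = 0x1, P[3] = 0x7, P[4] = 0x8, P[5] = 0xF, P[6] = 0x1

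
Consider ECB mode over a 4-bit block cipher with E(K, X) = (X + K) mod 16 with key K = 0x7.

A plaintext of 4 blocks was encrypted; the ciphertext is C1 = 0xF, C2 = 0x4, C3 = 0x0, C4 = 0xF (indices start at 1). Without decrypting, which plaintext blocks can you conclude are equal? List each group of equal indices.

P1 = P4

ECB encrypts each block independently with the same key, so equal ciphertext blocks imply equal plaintext blocks.
C1 = C4 = 0xF, so P1 = P4.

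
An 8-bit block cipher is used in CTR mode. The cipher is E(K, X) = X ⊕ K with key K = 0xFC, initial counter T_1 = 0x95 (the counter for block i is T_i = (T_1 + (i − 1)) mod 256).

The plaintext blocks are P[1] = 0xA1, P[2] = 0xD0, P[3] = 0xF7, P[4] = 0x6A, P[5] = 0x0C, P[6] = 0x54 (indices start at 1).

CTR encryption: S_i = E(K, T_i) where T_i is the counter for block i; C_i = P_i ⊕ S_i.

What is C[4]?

C[1]: T = 0x95, S = E(K, T) = 0x69; 0xA1 ⊕ 0x69 = 0xC8.
C[2]: T = 0x96, S = E(K, T) = 0x6A; 0xD0 ⊕ 0x6A = 0xBA.
C[3]: T = 0x97, S = E(K, T) = 0x6B; 0xF7 ⊕ 0x6B = 0x9C.
C[4]: T = 0x98, S = E(K, T) = 0x64; 0x6A ⊕ 0x64 = 0x0E.

C[4] = 0x0E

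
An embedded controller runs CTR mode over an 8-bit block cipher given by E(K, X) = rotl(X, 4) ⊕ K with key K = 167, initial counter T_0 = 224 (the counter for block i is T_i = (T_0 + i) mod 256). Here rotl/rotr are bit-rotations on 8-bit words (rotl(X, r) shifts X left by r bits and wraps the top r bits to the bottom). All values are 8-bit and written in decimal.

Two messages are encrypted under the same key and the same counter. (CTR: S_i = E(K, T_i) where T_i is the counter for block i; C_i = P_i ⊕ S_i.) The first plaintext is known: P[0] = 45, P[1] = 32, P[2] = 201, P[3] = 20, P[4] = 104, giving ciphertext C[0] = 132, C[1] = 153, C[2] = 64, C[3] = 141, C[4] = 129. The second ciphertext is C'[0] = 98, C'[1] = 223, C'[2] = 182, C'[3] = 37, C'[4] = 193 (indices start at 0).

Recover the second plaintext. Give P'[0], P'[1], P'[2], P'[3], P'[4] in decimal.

In CTR with a reused counter, both messages share the same keystream S_i, so C_i ⊕ C'_i = P_i ⊕ P'_i and thus P'_i = P_i ⊕ C_i ⊕ C'_i.
P'[0]: 45 ⊕ 132 ⊕ 98 = 203.
P'[1]: 32 ⊕ 153 ⊕ 223 = 102.
P'[2]: 201 ⊕ 64 ⊕ 182 = 63.
P'[3]: 20 ⊕ 141 ⊕ 37 = 188.
P'[4]: 104 ⊕ 129 ⊕ 193 = 40.

P'[0] = 203, P'[1] = 102, P'[2] = 63, P'[3] = 188, P'[4] = 40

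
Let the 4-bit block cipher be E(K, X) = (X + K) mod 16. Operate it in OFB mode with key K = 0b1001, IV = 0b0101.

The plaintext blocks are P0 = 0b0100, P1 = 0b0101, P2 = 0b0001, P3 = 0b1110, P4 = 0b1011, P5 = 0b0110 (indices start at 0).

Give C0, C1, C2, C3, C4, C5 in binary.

OFB encryption: S_i = E(K, S_{i−1}) with S_{−1} = IV; C_i = P_i ⊕ S_i.
C0: S = E(K, 0b0101) = 0b1110; 0b0100 ⊕ 0b1110 = 0b1010.
C1: S = E(K, 0b1110) = 0b0111; 0b0101 ⊕ 0b0111 = 0b0010.
C2: S = E(K, 0b0111) = 0b0000; 0b0001 ⊕ 0b0000 = 0b0001.
C3: S = E(K, 0b0000) = 0b1001; 0b1110 ⊕ 0b1001 = 0b0111.
C4: S = E(K, 0b1001) = 0b0010; 0b1011 ⊕ 0b0010 = 0b1001.
C5: S = E(K, 0b0010) = 0b1011; 0b0110 ⊕ 0b1011 = 0b1101.

C0 = 0b1010, C1 = 0b0010, C2 = 0b0001, C3 = 0b0111, C4 = 0b1001, C5 = 0b1101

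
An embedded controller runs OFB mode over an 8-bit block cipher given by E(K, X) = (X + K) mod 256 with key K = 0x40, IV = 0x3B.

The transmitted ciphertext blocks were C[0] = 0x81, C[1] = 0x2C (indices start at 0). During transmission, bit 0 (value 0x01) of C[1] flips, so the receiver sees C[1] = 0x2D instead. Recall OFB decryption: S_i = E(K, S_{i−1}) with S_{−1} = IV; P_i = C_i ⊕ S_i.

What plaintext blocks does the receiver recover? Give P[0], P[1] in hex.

Only C[1] changed, to 0x2D. In OFB, a change in C_i flips the same bit in P_i only; the keystream is unaffected. Decrypting the received ciphertext:
P[0]: S = E(K, 0x3B) = 0x7B; 0x81 ⊕ 0x7B = 0xFA.
P[1]: S = E(K, 0x7B) = 0xBB; 0x2D ⊕ 0xBB = 0x96.
Blocks that differ from the original plaintext: P[1].

P[0] = 0xFA, P[1] = 0x96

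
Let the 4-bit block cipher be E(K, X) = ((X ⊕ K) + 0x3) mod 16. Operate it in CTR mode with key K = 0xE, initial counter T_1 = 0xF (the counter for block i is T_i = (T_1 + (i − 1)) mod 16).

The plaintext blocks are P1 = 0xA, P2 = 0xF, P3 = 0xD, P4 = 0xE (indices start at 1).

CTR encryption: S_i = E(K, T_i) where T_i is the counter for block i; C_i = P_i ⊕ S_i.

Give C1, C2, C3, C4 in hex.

C1: T = 0xF, S = E(K, T) = 0x4; 0xA ⊕ 0x4 = 0xE.
C2: T = 0x0, S = E(K, T) = 0x1; 0xF ⊕ 0x1 = 0xE.
C3: T = 0x1, S = E(K, T) = 0x2; 0xD ⊕ 0x2 = 0xF.
C4: T = 0x2, S = E(K, T) = 0xF; 0xE ⊕ 0xF = 0x1.

C1 = 0xE, C2 = 0xE, C3 = 0xF, C4 = 0x1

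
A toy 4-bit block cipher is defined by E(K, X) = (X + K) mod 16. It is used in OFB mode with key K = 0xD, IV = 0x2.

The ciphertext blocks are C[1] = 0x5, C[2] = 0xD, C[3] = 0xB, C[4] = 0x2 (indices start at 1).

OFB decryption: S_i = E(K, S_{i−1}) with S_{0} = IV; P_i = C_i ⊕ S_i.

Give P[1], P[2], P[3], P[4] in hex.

P[1]: S = E(K, 0x2) = 0xF; 0x5 ⊕ 0xF = 0xA.
P[2]: S = E(K, 0xF) = 0xC; 0xD ⊕ 0xC = 0x1.
P[3]: S = E(K, 0xC) = 0x9; 0xB ⊕ 0x9 = 0x2.
P[4]: S = E(K, 0x9) = 0x6; 0x2 ⊕ 0x6 = 0x4.

P[1] = 0xA, P[2] = 0x1, P[3] = 0x2, P[4] = 0x4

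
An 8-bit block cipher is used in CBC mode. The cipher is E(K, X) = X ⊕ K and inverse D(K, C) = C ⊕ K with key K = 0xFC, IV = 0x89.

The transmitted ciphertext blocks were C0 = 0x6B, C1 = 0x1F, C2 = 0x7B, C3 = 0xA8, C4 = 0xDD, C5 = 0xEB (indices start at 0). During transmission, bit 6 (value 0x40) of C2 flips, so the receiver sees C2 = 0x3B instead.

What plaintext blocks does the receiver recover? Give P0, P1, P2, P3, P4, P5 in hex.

P0 = 0x1E, P1 = 0x88, P2 = 0xD8, P3 = 0x6F, P4 = 0x89, P5 = 0xCA

CBC decryption: P_i = D(K, C_i) ⊕ C_{i−1}, with C_{−1} = IV.
Only C2 changed, to 0x3B. In CBC, a change in C_i garbles P_i and flips the same bit in P_{i+1}. Decrypting the received ciphertext:
P0: D(K, 0x6B) = 0x97; 0x97 ⊕ 0x89 = 0x1E.
P1: D(K, 0x1F) = 0xE3; 0xE3 ⊕ 0x6B = 0x88.
P2: D(K, 0x3B) = 0xC7; 0xC7 ⊕ 0x1F = 0xD8.
P3: D(K, 0xA8) = 0x54; 0x54 ⊕ 0x3B = 0x6F.
P4: D(K, 0xDD) = 0x21; 0x21 ⊕ 0xA8 = 0x89.
P5: D(K, 0xEB) = 0x17; 0x17 ⊕ 0xDD = 0xCA.
Blocks that differ from the original plaintext: P2, P3.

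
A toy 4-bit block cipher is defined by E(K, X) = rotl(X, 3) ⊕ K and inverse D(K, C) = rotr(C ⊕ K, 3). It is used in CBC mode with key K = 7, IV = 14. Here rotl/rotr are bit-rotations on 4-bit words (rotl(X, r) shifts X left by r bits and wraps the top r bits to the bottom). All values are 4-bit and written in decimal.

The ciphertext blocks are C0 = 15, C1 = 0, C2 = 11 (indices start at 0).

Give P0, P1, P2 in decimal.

P0 = 15, P1 = 1, P2 = 9

CBC decryption: P_i = D(K, C_i) ⊕ C_{i−1}, with C_{−1} = IV.
P0: D(K, 15) = 1; 1 ⊕ 14 = 15.
P1: D(K, 0) = 14; 14 ⊕ 15 = 1.
P2: D(K, 11) = 9; 9 ⊕ 0 = 9.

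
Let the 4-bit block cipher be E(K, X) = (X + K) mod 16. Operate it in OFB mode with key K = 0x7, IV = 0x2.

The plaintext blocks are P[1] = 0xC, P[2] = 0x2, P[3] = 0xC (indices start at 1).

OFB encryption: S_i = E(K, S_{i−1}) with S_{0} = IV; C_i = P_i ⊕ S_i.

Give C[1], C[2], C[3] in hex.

C[1]: S = E(K, 0x2) = 0x9; 0xC ⊕ 0x9 = 0x5.
C[2]: S = E(K, 0x9) = 0x0; 0x2 ⊕ 0x0 = 0x2.
C[3]: S = E(K, 0x0) = 0x7; 0xC ⊕ 0x7 = 0xB.

C[1] = 0x5, C[2] = 0x2, C[3] = 0xB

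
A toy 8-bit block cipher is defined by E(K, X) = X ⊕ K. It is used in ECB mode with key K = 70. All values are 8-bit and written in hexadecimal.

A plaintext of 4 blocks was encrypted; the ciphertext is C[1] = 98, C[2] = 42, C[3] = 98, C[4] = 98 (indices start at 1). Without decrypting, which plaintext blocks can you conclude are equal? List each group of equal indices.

P[1] = P[3] = P[4]

ECB encrypts each block independently with the same key, so equal ciphertext blocks imply equal plaintext blocks.
C[1] = C[3] = C[4] = 98, so P[1] = P[3] = P[4].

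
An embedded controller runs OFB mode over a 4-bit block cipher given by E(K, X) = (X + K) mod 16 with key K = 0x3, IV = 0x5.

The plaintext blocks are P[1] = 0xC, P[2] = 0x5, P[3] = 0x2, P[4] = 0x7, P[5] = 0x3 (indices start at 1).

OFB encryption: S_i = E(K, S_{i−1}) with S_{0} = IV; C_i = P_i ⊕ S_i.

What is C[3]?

C[1]: S = E(K, 0x5) = 0x8; 0xC ⊕ 0x8 = 0x4.
C[2]: S = E(K, 0x8) = 0xB; 0x5 ⊕ 0xB = 0xE.
C[3]: S = E(K, 0xB) = 0xE; 0x2 ⊕ 0xE = 0xC.

C[3] = 0xC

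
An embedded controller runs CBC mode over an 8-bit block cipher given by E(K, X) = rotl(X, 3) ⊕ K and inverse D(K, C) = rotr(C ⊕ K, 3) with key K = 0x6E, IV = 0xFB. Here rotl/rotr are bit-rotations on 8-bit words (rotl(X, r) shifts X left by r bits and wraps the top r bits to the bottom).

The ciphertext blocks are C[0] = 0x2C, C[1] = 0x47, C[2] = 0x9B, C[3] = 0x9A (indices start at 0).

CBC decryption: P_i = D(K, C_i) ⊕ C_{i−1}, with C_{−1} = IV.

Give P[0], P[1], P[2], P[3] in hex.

P[0] = 0xB3, P[1] = 0x09, P[2] = 0xF9, P[3] = 0x05

P[0]: D(K, 0x2C) = 0x48; 0x48 ⊕ 0xFB = 0xB3.
P[1]: D(K, 0x47) = 0x25; 0x25 ⊕ 0x2C = 0x09.
P[2]: D(K, 0x9B) = 0xBE; 0xBE ⊕ 0x47 = 0xF9.
P[3]: D(K, 0x9A) = 0x9E; 0x9E ⊕ 0x9B = 0x05.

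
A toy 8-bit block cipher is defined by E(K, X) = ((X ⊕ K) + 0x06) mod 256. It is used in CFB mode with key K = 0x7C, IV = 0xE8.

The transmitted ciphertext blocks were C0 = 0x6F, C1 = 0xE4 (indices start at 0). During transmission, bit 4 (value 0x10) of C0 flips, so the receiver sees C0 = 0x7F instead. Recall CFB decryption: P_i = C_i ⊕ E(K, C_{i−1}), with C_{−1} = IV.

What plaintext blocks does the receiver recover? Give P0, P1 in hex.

P0 = 0xE5, P1 = 0xED

Only C0 changed, to 0x7F. In CFB, a change in C_i flips the same bit in P_i and garbles P_{i+1}. Decrypting the received ciphertext:
P0: E(K, 0xE8) = 0x9A; 0x7F ⊕ 0x9A = 0xE5.
P1: E(K, 0x7F) = 0x09; 0xE4 ⊕ 0x09 = 0xED.
Blocks that differ from the original plaintext: P0, P1.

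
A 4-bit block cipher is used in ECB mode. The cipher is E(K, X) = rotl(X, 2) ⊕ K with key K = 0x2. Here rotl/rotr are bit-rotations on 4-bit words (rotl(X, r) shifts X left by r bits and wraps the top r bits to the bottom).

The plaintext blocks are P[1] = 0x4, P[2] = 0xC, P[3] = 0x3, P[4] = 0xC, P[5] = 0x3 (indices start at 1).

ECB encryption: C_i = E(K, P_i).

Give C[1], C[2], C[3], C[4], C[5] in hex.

C[1] = 0x3, C[2] = 0x1, C[3] = 0xE, C[4] = 0x1, C[5] = 0xE

C[1]: E(K, 0x4) = 0x3.
C[2]: E(K, 0xC) = 0x1.
C[3]: E(K, 0x3) = 0xE.
C[4]: E(K, 0xC) = 0x1.
C[5]: E(K, 0x3) = 0xE.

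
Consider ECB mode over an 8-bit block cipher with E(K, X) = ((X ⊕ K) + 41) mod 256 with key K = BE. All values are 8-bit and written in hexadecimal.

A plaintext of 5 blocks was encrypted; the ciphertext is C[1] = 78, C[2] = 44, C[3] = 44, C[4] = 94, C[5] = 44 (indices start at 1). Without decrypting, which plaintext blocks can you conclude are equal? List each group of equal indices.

P[2] = P[3] = P[5]

ECB encrypts each block independently with the same key, so equal ciphertext blocks imply equal plaintext blocks.
C[2] = C[3] = C[5] = 44, so P[2] = P[3] = P[5].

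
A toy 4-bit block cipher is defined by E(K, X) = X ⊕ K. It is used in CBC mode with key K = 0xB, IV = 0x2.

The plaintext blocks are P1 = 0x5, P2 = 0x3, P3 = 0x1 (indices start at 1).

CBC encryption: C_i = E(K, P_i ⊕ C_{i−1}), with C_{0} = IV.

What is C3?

C1: P1 ⊕ 0x2 = 0x7; E(K, 0x7) = 0xC.
C2: P2 ⊕ 0xC = 0xF; E(K, 0xF) = 0x4.
C3: P3 ⊕ 0x4 = 0x5; E(K, 0x5) = 0xE.

C3 = 0xE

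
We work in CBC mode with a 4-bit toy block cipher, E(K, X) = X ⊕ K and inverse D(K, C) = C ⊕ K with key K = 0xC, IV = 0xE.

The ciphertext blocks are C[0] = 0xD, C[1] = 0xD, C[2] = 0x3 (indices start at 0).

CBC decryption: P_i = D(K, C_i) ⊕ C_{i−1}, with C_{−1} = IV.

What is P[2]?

P[2] = 0x2

P[2]: D(K, 0x3) = 0xF; 0xF ⊕ 0xD = 0x2.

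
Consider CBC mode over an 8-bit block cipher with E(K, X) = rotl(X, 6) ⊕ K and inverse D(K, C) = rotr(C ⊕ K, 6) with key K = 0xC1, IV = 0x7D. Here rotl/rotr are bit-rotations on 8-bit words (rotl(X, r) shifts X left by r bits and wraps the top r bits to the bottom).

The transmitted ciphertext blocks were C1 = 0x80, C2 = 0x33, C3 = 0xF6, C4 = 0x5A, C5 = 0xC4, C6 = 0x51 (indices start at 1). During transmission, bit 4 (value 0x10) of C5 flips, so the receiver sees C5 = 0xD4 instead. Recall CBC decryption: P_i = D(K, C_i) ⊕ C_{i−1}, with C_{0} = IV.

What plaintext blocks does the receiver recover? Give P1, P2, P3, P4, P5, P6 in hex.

P1 = 0x78, P2 = 0x4B, P3 = 0xEF, P4 = 0x98, P5 = 0x0E, P6 = 0x96

Only C5 changed, to 0xD4. In CBC, a change in C_i garbles P_i and flips the same bit in P_{i+1}. Decrypting the received ciphertext:
P1: D(K, 0x80) = 0x05; 0x05 ⊕ 0x7D = 0x78.
P2: D(K, 0x33) = 0xCB; 0xCB ⊕ 0x80 = 0x4B.
P3: D(K, 0xF6) = 0xDC; 0xDC ⊕ 0x33 = 0xEF.
P4: D(K, 0x5A) = 0x6E; 0x6E ⊕ 0xF6 = 0x98.
P5: D(K, 0xD4) = 0x54; 0x54 ⊕ 0x5A = 0x0E.
P6: D(K, 0x51) = 0x42; 0x42 ⊕ 0xD4 = 0x96.
Blocks that differ from the original plaintext: P5, P6.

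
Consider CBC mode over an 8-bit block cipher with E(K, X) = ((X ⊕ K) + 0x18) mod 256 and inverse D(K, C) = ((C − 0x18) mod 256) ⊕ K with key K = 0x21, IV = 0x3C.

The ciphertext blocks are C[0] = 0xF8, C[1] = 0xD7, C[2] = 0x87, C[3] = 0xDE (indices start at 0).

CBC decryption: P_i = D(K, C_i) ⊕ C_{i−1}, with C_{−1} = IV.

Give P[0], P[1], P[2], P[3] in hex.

P[0]: D(K, 0xF8) = 0xC1; 0xC1 ⊕ 0x3C = 0xFD.
P[1]: D(K, 0xD7) = 0x9E; 0x9E ⊕ 0xF8 = 0x66.
P[2]: D(K, 0x87) = 0x4E; 0x4E ⊕ 0xD7 = 0x99.
P[3]: D(K, 0xDE) = 0xE7; 0xE7 ⊕ 0x87 = 0x60.

P[0] = 0xFD, P[1] = 0x66, P[2] = 0x99, P[3] = 0x60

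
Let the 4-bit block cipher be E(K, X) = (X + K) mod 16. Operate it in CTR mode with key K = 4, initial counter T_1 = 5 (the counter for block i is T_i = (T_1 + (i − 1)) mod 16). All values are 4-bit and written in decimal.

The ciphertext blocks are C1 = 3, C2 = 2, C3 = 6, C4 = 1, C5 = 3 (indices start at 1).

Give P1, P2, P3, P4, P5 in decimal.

P1 = 10, P2 = 8, P3 = 13, P4 = 13, P5 = 14

CTR decryption: S_i = E(K, T_i) where T_i is the counter for block i; P_i = C_i ⊕ S_i.
P1: T = 5, S = E(K, T) = 9; 3 ⊕ 9 = 10.
P2: T = 6, S = E(K, T) = 10; 2 ⊕ 10 = 8.
P3: T = 7, S = E(K, T) = 11; 6 ⊕ 11 = 13.
P4: T = 8, S = E(K, T) = 12; 1 ⊕ 12 = 13.
P5: T = 9, S = E(K, T) = 13; 3 ⊕ 13 = 14.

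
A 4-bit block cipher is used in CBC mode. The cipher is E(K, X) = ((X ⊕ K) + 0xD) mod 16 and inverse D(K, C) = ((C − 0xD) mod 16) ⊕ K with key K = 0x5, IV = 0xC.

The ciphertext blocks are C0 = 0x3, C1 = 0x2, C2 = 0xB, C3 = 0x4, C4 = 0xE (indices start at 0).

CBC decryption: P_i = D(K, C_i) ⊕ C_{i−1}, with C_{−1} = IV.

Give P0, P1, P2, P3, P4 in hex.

P0 = 0xF, P1 = 0x3, P2 = 0x9, P3 = 0x9, P4 = 0x0

P0: D(K, 0x3) = 0x3; 0x3 ⊕ 0xC = 0xF.
P1: D(K, 0x2) = 0x0; 0x0 ⊕ 0x3 = 0x3.
P2: D(K, 0xB) = 0xB; 0xB ⊕ 0x2 = 0x9.
P3: D(K, 0x4) = 0x2; 0x2 ⊕ 0xB = 0x9.
P4: D(K, 0xE) = 0x4; 0x4 ⊕ 0x4 = 0x0.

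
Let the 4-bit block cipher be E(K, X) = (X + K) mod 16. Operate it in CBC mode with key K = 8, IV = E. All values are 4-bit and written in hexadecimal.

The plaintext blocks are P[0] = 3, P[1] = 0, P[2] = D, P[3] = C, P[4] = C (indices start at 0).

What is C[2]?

CBC encryption: C_i = E(K, P_i ⊕ C_{i−1}), with C_{−1} = IV.
C[0]: P[0] ⊕ E = D; E(K, D) = 5.
C[1]: P[1] ⊕ 5 = 5; E(K, 5) = D.
C[2]: P[2] ⊕ D = 0; E(K, 0) = 8.

C[2] = 8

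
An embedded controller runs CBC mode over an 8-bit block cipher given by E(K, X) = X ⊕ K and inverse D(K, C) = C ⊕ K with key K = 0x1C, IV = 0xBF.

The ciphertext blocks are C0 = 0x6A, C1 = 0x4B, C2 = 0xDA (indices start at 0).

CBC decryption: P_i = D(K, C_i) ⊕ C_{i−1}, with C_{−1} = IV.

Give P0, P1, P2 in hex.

P0 = 0xC9, P1 = 0x3D, P2 = 0x8D

P0: D(K, 0x6A) = 0x76; 0x76 ⊕ 0xBF = 0xC9.
P1: D(K, 0x4B) = 0x57; 0x57 ⊕ 0x6A = 0x3D.
P2: D(K, 0xDA) = 0xC6; 0xC6 ⊕ 0x4B = 0x8D.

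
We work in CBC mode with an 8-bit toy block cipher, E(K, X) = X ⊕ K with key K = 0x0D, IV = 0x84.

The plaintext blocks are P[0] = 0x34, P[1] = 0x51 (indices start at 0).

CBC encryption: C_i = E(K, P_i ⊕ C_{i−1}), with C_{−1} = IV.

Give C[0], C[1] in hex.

C[0]: P[0] ⊕ 0x84 = 0xB0; E(K, 0xB0) = 0xBD.
C[1]: P[1] ⊕ 0xBD = 0xEC; E(K, 0xEC) = 0xE1.

C[0] = 0xBD, C[1] = 0xE1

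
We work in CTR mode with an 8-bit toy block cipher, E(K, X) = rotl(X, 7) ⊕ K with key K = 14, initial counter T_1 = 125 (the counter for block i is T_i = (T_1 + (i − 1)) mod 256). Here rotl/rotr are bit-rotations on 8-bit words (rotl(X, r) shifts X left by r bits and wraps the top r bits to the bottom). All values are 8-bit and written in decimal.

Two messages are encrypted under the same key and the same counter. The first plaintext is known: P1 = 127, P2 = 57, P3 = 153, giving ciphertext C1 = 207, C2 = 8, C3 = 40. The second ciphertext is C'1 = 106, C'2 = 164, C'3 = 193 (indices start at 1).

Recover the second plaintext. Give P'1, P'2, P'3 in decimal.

In CTR with a reused counter, both messages share the same keystream S_i, so C_i ⊕ C'_i = P_i ⊕ P'_i and thus P'_i = P_i ⊕ C_i ⊕ C'_i.
P'1: 127 ⊕ 207 ⊕ 106 = 218.
P'2: 57 ⊕ 8 ⊕ 164 = 149.
P'3: 153 ⊕ 40 ⊕ 193 = 112.

P'1 = 218, P'2 = 149, P'3 = 112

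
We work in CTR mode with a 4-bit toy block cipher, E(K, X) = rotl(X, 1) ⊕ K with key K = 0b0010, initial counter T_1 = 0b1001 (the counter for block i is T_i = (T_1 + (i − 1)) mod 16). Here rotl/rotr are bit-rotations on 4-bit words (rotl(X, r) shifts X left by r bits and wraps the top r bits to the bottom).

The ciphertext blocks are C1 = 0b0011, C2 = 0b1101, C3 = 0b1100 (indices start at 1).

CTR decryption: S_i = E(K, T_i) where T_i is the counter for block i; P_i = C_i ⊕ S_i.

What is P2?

P2 = 0b1010

P2: T = 0b1010, S = E(K, T) = 0b0111; 0b1101 ⊕ 0b0111 = 0b1010.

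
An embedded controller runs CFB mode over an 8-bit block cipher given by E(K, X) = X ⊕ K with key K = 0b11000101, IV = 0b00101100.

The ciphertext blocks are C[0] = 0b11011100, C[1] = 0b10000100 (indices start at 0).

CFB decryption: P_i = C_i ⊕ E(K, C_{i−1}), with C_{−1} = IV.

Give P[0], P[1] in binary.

P[0] = 0b00110101, P[1] = 0b10011101

P[0]: E(K, 0b00101100) = 0b11101001; 0b11011100 ⊕ 0b11101001 = 0b00110101.
P[1]: E(K, 0b11011100) = 0b00011001; 0b10000100 ⊕ 0b00011001 = 0b10011101.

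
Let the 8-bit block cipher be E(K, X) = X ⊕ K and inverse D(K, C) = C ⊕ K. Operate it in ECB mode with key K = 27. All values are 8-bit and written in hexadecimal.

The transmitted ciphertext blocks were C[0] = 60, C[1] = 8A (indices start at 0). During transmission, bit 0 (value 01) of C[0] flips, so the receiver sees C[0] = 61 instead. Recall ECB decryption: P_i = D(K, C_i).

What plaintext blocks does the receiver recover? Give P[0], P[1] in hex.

Only C[0] changed, to 61. In ECB, a change in C_i affects only P_i. Decrypting the received ciphertext:
P[0]: D(K, 61) = 46.
P[1]: D(K, 8A) = AD.
Blocks that differ from the original plaintext: P[0].

P[0] = 46, P[1] = AD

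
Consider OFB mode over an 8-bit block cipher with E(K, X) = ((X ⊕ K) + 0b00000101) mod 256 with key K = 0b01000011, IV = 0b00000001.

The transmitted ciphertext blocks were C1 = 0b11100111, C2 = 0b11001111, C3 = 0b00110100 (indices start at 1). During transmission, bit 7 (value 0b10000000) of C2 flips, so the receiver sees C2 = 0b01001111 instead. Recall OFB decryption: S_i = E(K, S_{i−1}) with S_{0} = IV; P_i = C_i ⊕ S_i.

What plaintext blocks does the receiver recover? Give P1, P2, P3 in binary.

P1 = 0b10100000, P2 = 0b01000110, P3 = 0b01111011

Only C2 changed, to 0b01001111. In OFB, a change in C_i flips the same bit in P_i only; the keystream is unaffected. Decrypting the received ciphertext:
P1: S = E(K, 0b00000001) = 0b01000111; 0b11100111 ⊕ 0b01000111 = 0b10100000.
P2: S = E(K, 0b01000111) = 0b00001001; 0b01001111 ⊕ 0b00001001 = 0b01000110.
P3: S = E(K, 0b00001001) = 0b01001111; 0b00110100 ⊕ 0b01001111 = 0b01111011.
Blocks that differ from the original plaintext: P2.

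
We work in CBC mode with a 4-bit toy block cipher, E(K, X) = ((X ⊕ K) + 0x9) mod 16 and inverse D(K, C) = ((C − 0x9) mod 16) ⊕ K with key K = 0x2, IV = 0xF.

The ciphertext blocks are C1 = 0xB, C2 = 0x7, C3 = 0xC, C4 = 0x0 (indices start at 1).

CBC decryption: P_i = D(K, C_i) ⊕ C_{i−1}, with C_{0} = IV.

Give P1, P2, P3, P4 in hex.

P1 = 0xF, P2 = 0x7, P3 = 0x6, P4 = 0x9

P1: D(K, 0xB) = 0x0; 0x0 ⊕ 0xF = 0xF.
P2: D(K, 0x7) = 0xC; 0xC ⊕ 0xB = 0x7.
P3: D(K, 0xC) = 0x1; 0x1 ⊕ 0x7 = 0x6.
P4: D(K, 0x0) = 0x5; 0x5 ⊕ 0xC = 0x9.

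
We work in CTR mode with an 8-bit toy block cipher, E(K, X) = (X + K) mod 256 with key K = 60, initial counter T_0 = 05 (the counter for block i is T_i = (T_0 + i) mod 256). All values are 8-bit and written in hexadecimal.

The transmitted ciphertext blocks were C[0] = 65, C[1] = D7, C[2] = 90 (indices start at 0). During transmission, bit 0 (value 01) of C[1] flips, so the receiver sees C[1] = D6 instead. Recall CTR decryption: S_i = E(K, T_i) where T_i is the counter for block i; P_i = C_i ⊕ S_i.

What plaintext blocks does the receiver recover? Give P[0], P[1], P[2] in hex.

Only C[1] changed, to D6. In CTR, a change in C_i flips the same bit in P_i only; the keystream is unaffected. Decrypting the received ciphertext:
P[0]: T = 05, S = E(K, T) = 65; 65 ⊕ 65 = 00.
P[1]: T = 06, S = E(K, T) = 66; D6 ⊕ 66 = B0.
P[2]: T = 07, S = E(K, T) = 67; 90 ⊕ 67 = F7.
Blocks that differ from the original plaintext: P[1].

P[0] = 00, P[1] = B0, P[2] = F7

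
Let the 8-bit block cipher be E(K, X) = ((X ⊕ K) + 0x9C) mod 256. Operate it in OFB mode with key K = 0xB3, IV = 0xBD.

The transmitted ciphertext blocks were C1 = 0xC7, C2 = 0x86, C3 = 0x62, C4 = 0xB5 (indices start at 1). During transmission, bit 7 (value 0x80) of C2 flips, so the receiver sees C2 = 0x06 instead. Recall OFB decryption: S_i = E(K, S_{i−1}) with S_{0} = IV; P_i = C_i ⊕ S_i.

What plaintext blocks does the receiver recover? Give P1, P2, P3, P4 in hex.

P1 = 0x6D, P2 = 0xB3, P3 = 0xC0, P4 = 0x18

Only C2 changed, to 0x06. In OFB, a change in C_i flips the same bit in P_i only; the keystream is unaffected. Decrypting the received ciphertext:
P1: S = E(K, 0xBD) = 0xAA; 0xC7 ⊕ 0xAA = 0x6D.
P2: S = E(K, 0xAA) = 0xB5; 0x06 ⊕ 0xB5 = 0xB3.
P3: S = E(K, 0xB5) = 0xA2; 0x62 ⊕ 0xA2 = 0xC0.
P4: S = E(K, 0xA2) = 0xAD; 0xB5 ⊕ 0xAD = 0x18.
Blocks that differ from the original plaintext: P2.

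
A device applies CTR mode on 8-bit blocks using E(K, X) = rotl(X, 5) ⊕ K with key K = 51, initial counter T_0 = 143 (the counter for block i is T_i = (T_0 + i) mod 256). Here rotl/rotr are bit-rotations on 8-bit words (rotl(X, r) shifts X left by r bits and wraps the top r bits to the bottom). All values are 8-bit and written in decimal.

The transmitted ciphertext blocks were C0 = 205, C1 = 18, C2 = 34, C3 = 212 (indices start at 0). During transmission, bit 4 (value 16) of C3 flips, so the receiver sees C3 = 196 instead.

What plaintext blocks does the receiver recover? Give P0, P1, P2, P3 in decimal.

CTR decryption: S_i = E(K, T_i) where T_i is the counter for block i; P_i = C_i ⊕ S_i.
Only C3 changed, to 196. In CTR, a change in C_i flips the same bit in P_i only; the keystream is unaffected. Decrypting the received ciphertext:
P0: T = 143, S = E(K, T) = 194; 205 ⊕ 194 = 15.
P1: T = 144, S = E(K, T) = 33; 18 ⊕ 33 = 51.
P2: T = 145, S = E(K, T) = 1; 34 ⊕ 1 = 35.
P3: T = 146, S = E(K, T) = 97; 196 ⊕ 97 = 165.
Blocks that differ from the original plaintext: P3.

P0 = 15, P1 = 51, P2 = 35, P3 = 165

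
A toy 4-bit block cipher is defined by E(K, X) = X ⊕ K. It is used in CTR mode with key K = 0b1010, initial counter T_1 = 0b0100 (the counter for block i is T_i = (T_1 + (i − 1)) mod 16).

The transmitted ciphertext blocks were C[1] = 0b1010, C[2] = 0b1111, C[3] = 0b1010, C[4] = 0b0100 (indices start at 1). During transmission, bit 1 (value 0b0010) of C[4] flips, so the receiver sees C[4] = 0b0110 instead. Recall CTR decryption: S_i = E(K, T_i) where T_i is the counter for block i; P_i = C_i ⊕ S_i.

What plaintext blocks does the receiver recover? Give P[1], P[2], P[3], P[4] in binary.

P[1] = 0b0100, P[2] = 0b0000, P[3] = 0b0110, P[4] = 0b1011

Only C[4] changed, to 0b0110. In CTR, a change in C_i flips the same bit in P_i only; the keystream is unaffected. Decrypting the received ciphertext:
P[1]: T = 0b0100, S = E(K, T) = 0b1110; 0b1010 ⊕ 0b1110 = 0b0100.
P[2]: T = 0b0101, S = E(K, T) = 0b1111; 0b1111 ⊕ 0b1111 = 0b0000.
P[3]: T = 0b0110, S = E(K, T) = 0b1100; 0b1010 ⊕ 0b1100 = 0b0110.
P[4]: T = 0b0111, S = E(K, T) = 0b1101; 0b0110 ⊕ 0b1101 = 0b1011.
Blocks that differ from the original plaintext: P[4].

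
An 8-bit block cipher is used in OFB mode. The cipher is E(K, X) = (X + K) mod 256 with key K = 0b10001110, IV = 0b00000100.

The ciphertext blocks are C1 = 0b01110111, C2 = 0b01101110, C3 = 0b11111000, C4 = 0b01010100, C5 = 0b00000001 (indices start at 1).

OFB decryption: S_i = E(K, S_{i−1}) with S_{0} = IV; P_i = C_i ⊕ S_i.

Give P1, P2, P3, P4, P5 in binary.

P1: S = E(K, 0b00000100) = 0b10010010; 0b01110111 ⊕ 0b10010010 = 0b11100101.
P2: S = E(K, 0b10010010) = 0b00100000; 0b01101110 ⊕ 0b00100000 = 0b01001110.
P3: S = E(K, 0b00100000) = 0b10101110; 0b11111000 ⊕ 0b10101110 = 0b01010110.
P4: S = E(K, 0b10101110) = 0b00111100; 0b01010100 ⊕ 0b00111100 = 0b01101000.
P5: S = E(K, 0b00111100) = 0b11001010; 0b00000001 ⊕ 0b11001010 = 0b11001011.

P1 = 0b11100101, P2 = 0b01001110, P3 = 0b01010110, P4 = 0b01101000, P5 = 0b11001011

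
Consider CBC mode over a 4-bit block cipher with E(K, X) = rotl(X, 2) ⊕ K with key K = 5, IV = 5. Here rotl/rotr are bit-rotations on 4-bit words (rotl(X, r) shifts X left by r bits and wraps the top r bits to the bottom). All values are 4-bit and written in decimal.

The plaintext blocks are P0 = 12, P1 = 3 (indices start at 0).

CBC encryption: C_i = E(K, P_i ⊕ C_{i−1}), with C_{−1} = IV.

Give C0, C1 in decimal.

C0: P0 ⊕ 5 = 9; E(K, 9) = 3.
C1: P1 ⊕ 3 = 0; E(K, 0) = 5.

C0 = 3, C1 = 5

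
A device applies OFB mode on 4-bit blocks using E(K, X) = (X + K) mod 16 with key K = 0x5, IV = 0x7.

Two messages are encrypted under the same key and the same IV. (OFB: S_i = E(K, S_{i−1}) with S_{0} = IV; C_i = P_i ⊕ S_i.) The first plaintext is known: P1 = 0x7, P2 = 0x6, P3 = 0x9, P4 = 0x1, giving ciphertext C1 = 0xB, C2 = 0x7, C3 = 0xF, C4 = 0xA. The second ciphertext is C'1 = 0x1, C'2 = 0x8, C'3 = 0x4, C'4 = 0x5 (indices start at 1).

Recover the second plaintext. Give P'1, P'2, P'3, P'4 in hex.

P'1 = 0xD, P'2 = 0x9, P'3 = 0x2, P'4 = 0xE

In OFB with a reused IV, both messages share the same keystream S_i, so C_i ⊕ C'_i = P_i ⊕ P'_i and thus P'_i = P_i ⊕ C_i ⊕ C'_i.
P'1: 0x7 ⊕ 0xB ⊕ 0x1 = 0xD.
P'2: 0x6 ⊕ 0x7 ⊕ 0x8 = 0x9.
P'3: 0x9 ⊕ 0xF ⊕ 0x4 = 0x2.
P'4: 0x1 ⊕ 0xA ⊕ 0x5 = 0xE.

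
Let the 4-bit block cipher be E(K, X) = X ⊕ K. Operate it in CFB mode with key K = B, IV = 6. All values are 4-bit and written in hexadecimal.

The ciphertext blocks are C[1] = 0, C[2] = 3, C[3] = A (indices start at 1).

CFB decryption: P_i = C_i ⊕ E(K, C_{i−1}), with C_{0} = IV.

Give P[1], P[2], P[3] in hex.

P[1]: E(K, 6) = D; 0 ⊕ D = D.
P[2]: E(K, 0) = B; 3 ⊕ B = 8.
P[3]: E(K, 3) = 8; A ⊕ 8 = 2.

P[1] = D, P[2] = 8, P[3] = 2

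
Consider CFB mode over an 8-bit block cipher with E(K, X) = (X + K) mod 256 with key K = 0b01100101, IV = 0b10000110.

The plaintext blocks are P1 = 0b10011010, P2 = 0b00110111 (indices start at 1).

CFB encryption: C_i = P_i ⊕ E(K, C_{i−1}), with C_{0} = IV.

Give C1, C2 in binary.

C1: E(K, 0b10000110) = 0b11101011; 0b10011010 ⊕ 0b11101011 = 0b01110001.
C2: E(K, 0b01110001) = 0b11010110; 0b00110111 ⊕ 0b11010110 = 0b11100001.

C1 = 0b01110001, C2 = 0b11100001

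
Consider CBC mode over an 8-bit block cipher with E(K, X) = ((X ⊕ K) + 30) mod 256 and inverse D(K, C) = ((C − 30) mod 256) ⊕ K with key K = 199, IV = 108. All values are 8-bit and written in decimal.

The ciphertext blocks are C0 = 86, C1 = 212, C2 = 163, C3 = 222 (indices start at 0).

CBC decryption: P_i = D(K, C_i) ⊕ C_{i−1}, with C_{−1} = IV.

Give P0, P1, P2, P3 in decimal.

P0 = 147, P1 = 39, P2 = 150, P3 = 164

P0: D(K, 86) = 255; 255 ⊕ 108 = 147.
P1: D(K, 212) = 113; 113 ⊕ 86 = 39.
P2: D(K, 163) = 66; 66 ⊕ 212 = 150.
P3: D(K, 222) = 7; 7 ⊕ 163 = 164.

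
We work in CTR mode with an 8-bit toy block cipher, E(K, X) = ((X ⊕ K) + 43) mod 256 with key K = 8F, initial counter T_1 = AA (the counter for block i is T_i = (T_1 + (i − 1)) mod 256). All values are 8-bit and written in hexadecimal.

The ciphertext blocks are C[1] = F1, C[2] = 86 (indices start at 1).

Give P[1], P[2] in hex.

P[1] = 99, P[2] = E1

CTR decryption: S_i = E(K, T_i) where T_i is the counter for block i; P_i = C_i ⊕ S_i.
P[1]: T = AA, S = E(K, T) = 68; F1 ⊕ 68 = 99.
P[2]: T = AB, S = E(K, T) = 67; 86 ⊕ 67 = E1.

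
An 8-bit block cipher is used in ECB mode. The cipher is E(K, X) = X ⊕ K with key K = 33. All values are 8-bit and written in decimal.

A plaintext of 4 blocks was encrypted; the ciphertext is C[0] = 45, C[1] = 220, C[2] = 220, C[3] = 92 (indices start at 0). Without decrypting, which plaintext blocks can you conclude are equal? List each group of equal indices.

P[1] = P[2]

ECB encrypts each block independently with the same key, so equal ciphertext blocks imply equal plaintext blocks.
C[1] = C[2] = 220, so P[1] = P[2].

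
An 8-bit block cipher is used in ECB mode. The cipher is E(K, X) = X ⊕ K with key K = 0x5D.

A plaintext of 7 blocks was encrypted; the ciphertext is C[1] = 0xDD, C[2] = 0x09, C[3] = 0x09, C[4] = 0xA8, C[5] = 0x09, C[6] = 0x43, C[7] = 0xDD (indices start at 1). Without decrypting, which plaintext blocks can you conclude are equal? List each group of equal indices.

P[1] = P[7]; P[2] = P[3] = P[5]

ECB encrypts each block independently with the same key, so equal ciphertext blocks imply equal plaintext blocks.
C[1] = C[7] = 0xDD, so P[1] = P[7].
C[2] = C[3] = C[5] = 0x09, so P[2] = P[3] = P[5].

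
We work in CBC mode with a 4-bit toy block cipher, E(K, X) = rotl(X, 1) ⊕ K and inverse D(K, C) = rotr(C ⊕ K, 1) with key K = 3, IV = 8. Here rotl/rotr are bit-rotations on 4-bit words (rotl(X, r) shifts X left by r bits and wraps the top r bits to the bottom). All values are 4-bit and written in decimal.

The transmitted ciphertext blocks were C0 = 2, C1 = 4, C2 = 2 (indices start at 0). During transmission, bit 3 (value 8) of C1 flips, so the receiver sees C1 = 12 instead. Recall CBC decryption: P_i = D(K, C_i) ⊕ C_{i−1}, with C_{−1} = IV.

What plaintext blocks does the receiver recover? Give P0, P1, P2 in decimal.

Only C1 changed, to 12. In CBC, a change in C_i garbles P_i and flips the same bit in P_{i+1}. Decrypting the received ciphertext:
P0: D(K, 2) = 8; 8 ⊕ 8 = 0.
P1: D(K, 12) = 15; 15 ⊕ 2 = 13.
P2: D(K, 2) = 8; 8 ⊕ 12 = 4.
Blocks that differ from the original plaintext: P1, P2.

P0 = 0, P1 = 13, P2 = 4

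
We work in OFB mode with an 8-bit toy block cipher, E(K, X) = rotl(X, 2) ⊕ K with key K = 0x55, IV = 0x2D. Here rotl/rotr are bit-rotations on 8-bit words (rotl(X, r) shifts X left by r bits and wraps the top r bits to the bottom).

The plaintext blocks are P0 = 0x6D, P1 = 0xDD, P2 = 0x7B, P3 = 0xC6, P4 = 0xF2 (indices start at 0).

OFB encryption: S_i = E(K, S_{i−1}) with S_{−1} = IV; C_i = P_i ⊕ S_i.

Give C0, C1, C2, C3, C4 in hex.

C0 = 0x8C, C1 = 0x0F, C2 = 0x65, C3 = 0xEB, C4 = 0x13

C0: S = E(K, 0x2D) = 0xE1; 0x6D ⊕ 0xE1 = 0x8C.
C1: S = E(K, 0xE1) = 0xD2; 0xDD ⊕ 0xD2 = 0x0F.
C2: S = E(K, 0xD2) = 0x1E; 0x7B ⊕ 0x1E = 0x65.
C3: S = E(K, 0x1E) = 0x2D; 0xC6 ⊕ 0x2D = 0xEB.
C4: S = E(K, 0x2D) = 0xE1; 0xF2 ⊕ 0xE1 = 0x13.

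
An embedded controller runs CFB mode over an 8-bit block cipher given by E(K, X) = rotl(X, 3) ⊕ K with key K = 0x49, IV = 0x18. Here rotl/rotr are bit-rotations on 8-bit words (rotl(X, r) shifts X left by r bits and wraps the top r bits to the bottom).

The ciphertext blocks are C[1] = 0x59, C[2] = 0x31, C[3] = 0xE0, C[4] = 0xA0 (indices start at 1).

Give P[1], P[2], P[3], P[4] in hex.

CFB decryption: P_i = C_i ⊕ E(K, C_{i−1}), with C_{0} = IV.
P[1]: E(K, 0x18) = 0x89; 0x59 ⊕ 0x89 = 0xD0.
P[2]: E(K, 0x59) = 0x83; 0x31 ⊕ 0x83 = 0xB2.
P[3]: E(K, 0x31) = 0xC0; 0xE0 ⊕ 0xC0 = 0x20.
P[4]: E(K, 0xE0) = 0x4E; 0xA0 ⊕ 0x4E = 0xEE.

P[1] = 0xD0, P[2] = 0xB2, P[3] = 0x20, P[4] = 0xEE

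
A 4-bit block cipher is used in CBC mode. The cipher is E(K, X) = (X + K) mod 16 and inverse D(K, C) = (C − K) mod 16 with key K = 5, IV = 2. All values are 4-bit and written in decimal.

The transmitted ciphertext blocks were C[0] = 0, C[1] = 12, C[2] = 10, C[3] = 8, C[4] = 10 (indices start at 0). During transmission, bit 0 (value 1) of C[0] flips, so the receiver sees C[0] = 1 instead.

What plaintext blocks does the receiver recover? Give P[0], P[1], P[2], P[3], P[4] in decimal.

CBC decryption: P_i = D(K, C_i) ⊕ C_{i−1}, with C_{−1} = IV.
Only C[0] changed, to 1. In CBC, a change in C_i garbles P_i and flips the same bit in P_{i+1}. Decrypting the received ciphertext:
P[0]: D(K, 1) = 12; 12 ⊕ 2 = 14.
P[1]: D(K, 12) = 7; 7 ⊕ 1 = 6.
P[2]: D(K, 10) = 5; 5 ⊕ 12 = 9.
P[3]: D(K, 8) = 3; 3 ⊕ 10 = 9.
P[4]: D(K, 10) = 5; 5 ⊕ 8 = 13.
Blocks that differ from the original plaintext: P[0], P[1].

P[0] = 14, P[1] = 6, P[2] = 9, P[3] = 9, P[4] = 13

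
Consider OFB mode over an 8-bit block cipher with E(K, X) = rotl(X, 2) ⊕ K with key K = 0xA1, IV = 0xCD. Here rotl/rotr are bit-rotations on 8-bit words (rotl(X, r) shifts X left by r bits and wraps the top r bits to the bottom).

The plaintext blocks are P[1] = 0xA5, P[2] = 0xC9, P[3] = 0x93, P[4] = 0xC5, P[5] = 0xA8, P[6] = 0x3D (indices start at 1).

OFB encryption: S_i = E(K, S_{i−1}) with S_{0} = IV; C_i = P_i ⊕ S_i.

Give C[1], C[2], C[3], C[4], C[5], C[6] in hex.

C[1] = 0x33, C[2] = 0x32, C[3] = 0xDD, C[4] = 0x5D, C[5] = 0x6B, C[6] = 0x93

C[1]: S = E(K, 0xCD) = 0x96; 0xA5 ⊕ 0x96 = 0x33.
C[2]: S = E(K, 0x96) = 0xFB; 0xC9 ⊕ 0xFB = 0x32.
C[3]: S = E(K, 0xFB) = 0x4E; 0x93 ⊕ 0x4E = 0xDD.
C[4]: S = E(K, 0x4E) = 0x98; 0xC5 ⊕ 0x98 = 0x5D.
C[5]: S = E(K, 0x98) = 0xC3; 0xA8 ⊕ 0xC3 = 0x6B.
C[6]: S = E(K, 0xC3) = 0xAE; 0x3D ⊕ 0xAE = 0x93.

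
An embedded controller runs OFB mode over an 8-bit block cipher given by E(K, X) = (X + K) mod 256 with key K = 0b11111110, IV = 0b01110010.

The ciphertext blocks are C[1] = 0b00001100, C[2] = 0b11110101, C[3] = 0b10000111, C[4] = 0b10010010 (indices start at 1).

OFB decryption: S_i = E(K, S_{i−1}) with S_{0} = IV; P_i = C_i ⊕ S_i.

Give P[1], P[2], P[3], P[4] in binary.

P[1] = 0b01111100, P[2] = 0b10011011, P[3] = 0b11101011, P[4] = 0b11111000

P[1]: S = E(K, 0b01110010) = 0b01110000; 0b00001100 ⊕ 0b01110000 = 0b01111100.
P[2]: S = E(K, 0b01110000) = 0b01101110; 0b11110101 ⊕ 0b01101110 = 0b10011011.
P[3]: S = E(K, 0b01101110) = 0b01101100; 0b10000111 ⊕ 0b01101100 = 0b11101011.
P[4]: S = E(K, 0b01101100) = 0b01101010; 0b10010010 ⊕ 0b01101010 = 0b11111000.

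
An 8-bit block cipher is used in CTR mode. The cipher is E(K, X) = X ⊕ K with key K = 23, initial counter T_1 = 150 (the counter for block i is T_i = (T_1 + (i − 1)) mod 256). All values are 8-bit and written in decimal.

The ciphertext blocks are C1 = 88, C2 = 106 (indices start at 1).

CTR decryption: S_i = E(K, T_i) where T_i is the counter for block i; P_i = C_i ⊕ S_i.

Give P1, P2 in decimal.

P1 = 217, P2 = 234

P1: T = 150, S = E(K, T) = 129; 88 ⊕ 129 = 217.
P2: T = 151, S = E(K, T) = 128; 106 ⊕ 128 = 234.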